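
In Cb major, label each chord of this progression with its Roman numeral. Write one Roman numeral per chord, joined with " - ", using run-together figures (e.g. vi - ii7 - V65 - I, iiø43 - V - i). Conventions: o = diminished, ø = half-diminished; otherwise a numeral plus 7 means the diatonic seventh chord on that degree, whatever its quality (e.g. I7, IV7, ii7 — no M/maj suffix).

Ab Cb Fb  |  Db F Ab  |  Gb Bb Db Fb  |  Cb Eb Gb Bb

Ab-Cb-Fb: root Fb is the subdominant; major triad there is IV6.
Db-F-Ab: chromatic; Db is V of V, so V/V.
Gb-Bb-Db-Fb: dominant seventh chord on Gb = scale degree 5 → V7.
Cb-Eb-Gb-Bb has root Cb, degree 1 in Cb major, so I7.

IV6 - V/V - V7 - I7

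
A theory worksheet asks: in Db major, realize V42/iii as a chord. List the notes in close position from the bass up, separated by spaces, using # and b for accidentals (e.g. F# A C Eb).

The slash means an applied dominant: we want the dominant of iii. In Db major, iii is F minor, and its dominant is built on C.
Building a dominant seventh chord on C gives C-E-G-Bb.
With the 42 figure the chord is in third inversion; from the bass Bb upward in close position it reads Bb-C-E-G.

Bb C E G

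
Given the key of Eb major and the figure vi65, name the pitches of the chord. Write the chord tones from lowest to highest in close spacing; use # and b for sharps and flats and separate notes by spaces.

Eb G Bb C

The numeral's case and figure indicate a minor seventh chord. In Eb major its root, the submediant, is C.
That chord is spelled C-Eb-G-Bb.
With the 65 figure the chord is in first inversion; from the bass Eb upward in close position it reads Eb-G-Bb-C.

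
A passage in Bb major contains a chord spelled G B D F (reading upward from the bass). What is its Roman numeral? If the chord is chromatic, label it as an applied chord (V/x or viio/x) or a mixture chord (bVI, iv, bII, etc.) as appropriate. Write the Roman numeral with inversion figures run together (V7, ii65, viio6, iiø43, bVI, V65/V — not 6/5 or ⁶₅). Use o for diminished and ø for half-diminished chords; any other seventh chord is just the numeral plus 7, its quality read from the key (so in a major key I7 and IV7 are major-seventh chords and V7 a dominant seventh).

V7/ii

Stacked in thirds the chord is G-B-D-F: a dominant seventh chord on G.
G is not a diatonic chord root with this quality in Bb major, but it lies a perfect fifth above C (ii), so the chord functions as an applied dominant of ii.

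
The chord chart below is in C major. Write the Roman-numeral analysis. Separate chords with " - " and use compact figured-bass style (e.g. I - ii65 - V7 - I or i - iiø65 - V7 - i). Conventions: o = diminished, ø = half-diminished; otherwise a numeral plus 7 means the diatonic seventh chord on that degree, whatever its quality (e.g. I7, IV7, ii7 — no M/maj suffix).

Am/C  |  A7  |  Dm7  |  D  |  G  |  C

vi6 - V7/ii - ii7 - V/V - V - I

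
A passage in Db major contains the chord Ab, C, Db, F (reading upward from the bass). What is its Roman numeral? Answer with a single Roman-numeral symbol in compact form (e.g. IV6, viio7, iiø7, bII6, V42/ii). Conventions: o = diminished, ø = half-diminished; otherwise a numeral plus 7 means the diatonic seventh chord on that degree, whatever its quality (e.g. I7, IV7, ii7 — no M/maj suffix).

I43

Stacked in thirds the chord is Db-F-Ab-C: a major seventh chord on Db.
Db is scale degree 1 in Db major, and a major seventh chord on that degree is written I7.
With Ab in the bass the chord is in second inversion, so the figured bass is 43.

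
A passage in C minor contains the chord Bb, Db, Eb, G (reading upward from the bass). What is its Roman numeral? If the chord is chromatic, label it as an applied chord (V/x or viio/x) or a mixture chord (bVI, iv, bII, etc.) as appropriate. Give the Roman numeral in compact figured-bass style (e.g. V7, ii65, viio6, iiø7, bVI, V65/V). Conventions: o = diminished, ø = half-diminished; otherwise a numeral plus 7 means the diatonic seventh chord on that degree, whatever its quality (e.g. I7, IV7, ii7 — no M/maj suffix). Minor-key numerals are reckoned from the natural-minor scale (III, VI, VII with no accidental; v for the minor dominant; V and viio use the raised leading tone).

Stacked in thirds the chord is Eb-G-Bb-Db: a dominant seventh chord on Eb.
Eb is not a diatonic chord root with this quality in C minor, but it lies a perfect fifth above Ab (VI), so the chord functions as an applied dominant of VI.
With Bb in the bass the chord is in second inversion, so the figured bass is 43.

V43/VI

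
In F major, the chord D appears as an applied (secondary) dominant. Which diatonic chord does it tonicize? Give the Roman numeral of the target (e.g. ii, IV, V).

The chord is a major triad on D.
A dominant resolves down a perfect fifth: D → G. In F major, G is scale degree 2, i.e. ii.

ii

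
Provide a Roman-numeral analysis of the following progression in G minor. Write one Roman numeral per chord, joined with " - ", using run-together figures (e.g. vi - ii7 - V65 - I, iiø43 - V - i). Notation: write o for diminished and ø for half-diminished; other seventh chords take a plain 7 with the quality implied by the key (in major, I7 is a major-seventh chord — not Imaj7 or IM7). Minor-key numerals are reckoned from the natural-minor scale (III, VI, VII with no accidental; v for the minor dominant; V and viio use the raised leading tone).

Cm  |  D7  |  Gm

Cm has root C, degree 4 in G minor, so iv.
D7 has root D, degree 5 in G minor, so V7.
Gm: minor triad on G = scale degree 1 → i.

iv - V7 - i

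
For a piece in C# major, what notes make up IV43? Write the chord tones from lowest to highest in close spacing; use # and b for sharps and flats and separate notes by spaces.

C# E# F# A#

In C# major, scale degree 4 is F#, and the diatonic chord built there is a major seventh chord.
That chord is spelled F#-A#-C#-E#.
With the 43 figure the chord is in second inversion; from the bass C# upward in close position it reads C#-E#-F#-A#.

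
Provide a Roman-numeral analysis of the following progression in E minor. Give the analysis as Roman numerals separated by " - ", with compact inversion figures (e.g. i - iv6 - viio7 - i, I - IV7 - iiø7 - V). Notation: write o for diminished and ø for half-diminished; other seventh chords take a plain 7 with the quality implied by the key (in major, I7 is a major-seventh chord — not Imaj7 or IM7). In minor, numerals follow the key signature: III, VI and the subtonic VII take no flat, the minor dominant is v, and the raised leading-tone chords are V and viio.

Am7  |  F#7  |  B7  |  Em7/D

Am7: minor seventh chord on A = scale degree 4 → iv7.
F#7 is the secondary dominant of V (dominant seventh chord on F#): V7/V.
B7: dominant seventh chord on B = scale degree 5 → V7.
Em7/D: minor seventh chord on E = scale degree 1 → i42.

iv7 - V7/V - V7 - i42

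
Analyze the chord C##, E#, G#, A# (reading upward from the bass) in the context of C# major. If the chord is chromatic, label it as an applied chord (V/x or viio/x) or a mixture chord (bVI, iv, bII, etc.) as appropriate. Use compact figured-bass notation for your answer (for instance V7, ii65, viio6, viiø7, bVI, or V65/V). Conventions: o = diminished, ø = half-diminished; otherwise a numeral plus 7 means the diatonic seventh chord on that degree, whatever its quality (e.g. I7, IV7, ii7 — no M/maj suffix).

The pitches A#-C##-E#-G# form a dominant seventh chord rooted on A#.
A# is not a diatonic chord root with this quality in C# major, but it lies a perfect fifth above D# (ii), so the chord functions as an applied dominant of ii.
With C## in the bass the chord is in first inversion, so the figured bass is 65.

V65/ii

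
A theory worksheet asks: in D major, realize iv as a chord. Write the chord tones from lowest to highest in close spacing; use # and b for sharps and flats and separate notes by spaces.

iv is the minor subdominant, borrowed from the parallel minor. In D major that root is G.
So the chord is G-Bb-D.

G Bb D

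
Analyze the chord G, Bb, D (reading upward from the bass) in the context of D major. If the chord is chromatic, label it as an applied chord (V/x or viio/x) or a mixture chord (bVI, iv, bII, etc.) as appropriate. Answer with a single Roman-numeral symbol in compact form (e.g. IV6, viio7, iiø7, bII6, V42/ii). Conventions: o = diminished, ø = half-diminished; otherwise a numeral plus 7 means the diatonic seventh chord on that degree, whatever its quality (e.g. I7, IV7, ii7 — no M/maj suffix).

The pitches G-Bb-D form a minor triad rooted on G.
G is the fourth degree of D major. This is the minor subdominant, borrowed from the parallel minor.

iv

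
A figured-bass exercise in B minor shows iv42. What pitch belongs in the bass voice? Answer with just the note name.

iv in B minor has root E; the chord is E-G-B-D.
The figure 42 means third inversion — the seventh is in the bass.

D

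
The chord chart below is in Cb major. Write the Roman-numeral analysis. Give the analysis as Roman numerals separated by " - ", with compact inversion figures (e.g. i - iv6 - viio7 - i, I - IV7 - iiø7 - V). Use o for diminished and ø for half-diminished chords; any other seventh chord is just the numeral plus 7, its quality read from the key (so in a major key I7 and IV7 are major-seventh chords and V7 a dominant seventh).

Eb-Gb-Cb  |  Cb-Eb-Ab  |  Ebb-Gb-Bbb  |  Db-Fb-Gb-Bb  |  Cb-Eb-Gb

I6 - vi6 - bIII - V43 - I

Eb-Gb-Cb has root Cb, degree 1 in Cb major, so I6.
Cb-Eb-Ab: minor triad on Ab = scale degree 6 → vi6.
Ebb-Gb-Bbb: Ebb with this quality isn't in the key; it's bIII, borrowed from the parallel minor.
Db-Fb-Gb-Bb: root Gb is the dominant; dominant seventh chord there is V43.
Cb-Eb-Gb: root Cb is the tonic; major triad there is I.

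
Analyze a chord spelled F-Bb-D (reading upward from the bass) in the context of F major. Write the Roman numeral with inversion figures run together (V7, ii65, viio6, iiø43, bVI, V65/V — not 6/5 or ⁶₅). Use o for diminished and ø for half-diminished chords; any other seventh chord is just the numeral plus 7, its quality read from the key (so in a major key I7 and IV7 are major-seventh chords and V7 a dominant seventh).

IV64

The pitches Bb-D-F form a major triad rooted on Bb.
Bb is scale degree 4 in F major, and a major triad on that degree is written IV.
With F in the bass the chord is in second inversion, so the figured bass is 64.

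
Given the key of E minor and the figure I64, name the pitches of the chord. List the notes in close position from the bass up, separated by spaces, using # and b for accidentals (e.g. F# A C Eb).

Scale degree 1 in E minor is E; here the chord built on it is altered to a major triad. I64 is the major tonic (Picardy third), borrowed from the parallel major.
So the chord is E-G#-B, a major triad.
The figured bass 64 indicates second inversion, placing the fifth (B) in the bass: B-E-G#.

B E G#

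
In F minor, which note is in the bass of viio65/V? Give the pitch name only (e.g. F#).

D

The applied chord viio65/V is rooted on B: B-D-F-Ab.
The figure 65 means first inversion — the third is in the bass.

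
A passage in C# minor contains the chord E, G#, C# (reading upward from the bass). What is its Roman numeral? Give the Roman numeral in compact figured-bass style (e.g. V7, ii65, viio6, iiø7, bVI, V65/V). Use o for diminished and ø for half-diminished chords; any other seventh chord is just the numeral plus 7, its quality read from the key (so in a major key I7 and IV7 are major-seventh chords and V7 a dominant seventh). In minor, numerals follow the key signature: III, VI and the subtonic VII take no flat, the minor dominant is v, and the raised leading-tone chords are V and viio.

i6

Stacked in thirds the chord is C#-E-G#: a minor triad on C#.
In C# minor, C# is the tonic; the diatonic minor triad there is i.
With E in the bass the chord is in first inversion, so the figured bass is 6.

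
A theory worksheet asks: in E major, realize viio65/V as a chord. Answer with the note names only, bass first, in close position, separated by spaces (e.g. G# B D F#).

C# E G A#

viio65/V is a secondary leading-tone chord. The target V is B in E major; the applied chord is rooted a semitone below, on A#.
Building a fully diminished seventh chord on A# gives A#-C#-E-G.
With the 65 figure the chord is in first inversion; from the bass C# upward in close position it reads C#-E-G-A#.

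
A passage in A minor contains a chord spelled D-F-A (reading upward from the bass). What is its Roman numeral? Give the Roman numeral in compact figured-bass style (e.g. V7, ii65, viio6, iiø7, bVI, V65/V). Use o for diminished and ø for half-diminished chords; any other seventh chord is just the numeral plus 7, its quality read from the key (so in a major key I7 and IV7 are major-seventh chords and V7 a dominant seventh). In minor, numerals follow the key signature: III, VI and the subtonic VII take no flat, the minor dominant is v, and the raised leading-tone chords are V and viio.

iv

Stacked in thirds the chord is D-F-A: a minor triad on D.
D is scale degree 4 in A minor, and a minor triad on that degree is written iv.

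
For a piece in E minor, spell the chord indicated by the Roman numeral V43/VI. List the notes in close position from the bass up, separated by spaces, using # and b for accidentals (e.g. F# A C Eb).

D F G B

V43/VI is a secondary dominant — the dominant seventh of VI. VI in E minor is C, so the applied chord's root is G, a perfect fifth above.
Building a dominant seventh chord on G gives G-B-D-F.
With the 43 figure the chord is in second inversion; from the bass D upward in close position it reads D-F-G-B.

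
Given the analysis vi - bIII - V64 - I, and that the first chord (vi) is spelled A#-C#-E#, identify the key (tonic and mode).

C# major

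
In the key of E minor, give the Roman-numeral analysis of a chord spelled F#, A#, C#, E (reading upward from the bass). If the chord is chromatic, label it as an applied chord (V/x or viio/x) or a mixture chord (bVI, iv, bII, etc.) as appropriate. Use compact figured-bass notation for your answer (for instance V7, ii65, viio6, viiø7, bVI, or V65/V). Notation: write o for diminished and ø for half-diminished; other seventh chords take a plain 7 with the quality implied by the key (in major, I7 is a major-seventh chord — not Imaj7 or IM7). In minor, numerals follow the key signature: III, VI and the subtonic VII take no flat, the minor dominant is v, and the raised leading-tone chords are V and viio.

The pitches F#-A#-C#-E form a dominant seventh chord rooted on F#.
F# is not a diatonic chord root with this quality in E minor, but it lies a perfect fifth above B (V), so the chord functions as an applied dominant of V.

V7/V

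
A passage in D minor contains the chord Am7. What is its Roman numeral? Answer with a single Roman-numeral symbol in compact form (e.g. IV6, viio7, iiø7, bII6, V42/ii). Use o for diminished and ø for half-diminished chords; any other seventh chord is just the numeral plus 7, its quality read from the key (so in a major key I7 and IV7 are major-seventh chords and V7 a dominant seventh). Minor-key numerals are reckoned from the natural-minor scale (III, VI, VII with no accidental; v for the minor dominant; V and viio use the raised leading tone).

v7

Stacked in thirds the chord is A-C-E-G: a minor seventh chord on A.
A is scale degree 5 in D minor, and a minor seventh chord on that degree is written v7.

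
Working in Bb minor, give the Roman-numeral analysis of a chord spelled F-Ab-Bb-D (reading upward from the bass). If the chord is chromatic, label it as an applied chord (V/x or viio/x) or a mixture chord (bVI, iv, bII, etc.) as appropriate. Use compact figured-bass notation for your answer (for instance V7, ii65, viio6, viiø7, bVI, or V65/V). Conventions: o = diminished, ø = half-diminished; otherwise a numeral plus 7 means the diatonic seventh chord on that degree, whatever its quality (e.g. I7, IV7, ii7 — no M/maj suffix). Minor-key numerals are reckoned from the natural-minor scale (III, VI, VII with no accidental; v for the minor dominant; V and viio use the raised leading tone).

V43/iv

Stacked in thirds the chord is Bb-D-F-Ab: a dominant seventh chord on Bb.
Bb is not a diatonic chord root with this quality in Bb minor, but it lies a perfect fifth above Eb (iv), so the chord functions as an applied dominant of iv.
With F in the bass the chord is in second inversion, so the figured bass is 43.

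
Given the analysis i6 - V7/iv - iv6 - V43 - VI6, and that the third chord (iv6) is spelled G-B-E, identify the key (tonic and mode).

B minor

The chord Em/G is a minor triad rooted on E; its label is iv6.
iv6 on E implies E is the subdominant; that puts the tonic at B, and the lowercase numeral fits minor mode.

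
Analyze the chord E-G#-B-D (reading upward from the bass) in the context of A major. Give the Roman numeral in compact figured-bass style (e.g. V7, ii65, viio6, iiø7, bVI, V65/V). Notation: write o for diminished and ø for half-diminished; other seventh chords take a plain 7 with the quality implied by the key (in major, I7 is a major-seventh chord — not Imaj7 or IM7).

Stacked in thirds the chord is E-G#-B-D: a dominant seventh chord on E.
In A major, E is the dominant; the diatonic dominant seventh chord there is V7.

V7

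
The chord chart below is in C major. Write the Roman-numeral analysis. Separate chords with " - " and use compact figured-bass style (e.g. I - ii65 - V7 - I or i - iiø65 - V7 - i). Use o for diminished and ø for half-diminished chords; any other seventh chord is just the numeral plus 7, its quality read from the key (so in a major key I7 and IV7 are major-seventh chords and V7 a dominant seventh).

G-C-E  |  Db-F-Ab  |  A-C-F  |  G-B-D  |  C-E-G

G-C-E has root C, degree 1 in C major, so I64.
Db-F-Ab is non-diatonic — a major triad on the lowered supertonic (Db): the Neapolitan chord, bII.
A-C-F: major triad on F = scale degree 4 → IV6.
G-B-D: major triad on G = scale degree 5 → V.
C-E-G: major triad on C = scale degree 1 → I.

I64 - bII - IV6 - V - I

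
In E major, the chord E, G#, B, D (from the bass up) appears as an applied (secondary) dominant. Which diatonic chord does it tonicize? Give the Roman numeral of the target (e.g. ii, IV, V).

IV

The chord is a dominant seventh chord on E.
A dominant resolves down a perfect fifth: E → A. In E major, A is scale degree 4, i.e. IV.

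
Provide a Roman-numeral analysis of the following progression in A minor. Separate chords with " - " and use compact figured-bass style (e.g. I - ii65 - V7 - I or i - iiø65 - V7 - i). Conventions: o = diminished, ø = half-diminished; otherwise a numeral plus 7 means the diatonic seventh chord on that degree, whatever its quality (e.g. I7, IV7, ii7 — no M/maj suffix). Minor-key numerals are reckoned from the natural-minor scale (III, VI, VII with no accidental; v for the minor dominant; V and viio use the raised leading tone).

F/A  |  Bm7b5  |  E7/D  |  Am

F/A: root F is the submediant; major triad there is VI6.
Bm7b5 has root B, degree 2 in A minor, so iiø7.
E7/D: dominant seventh chord on E = scale degree 5 → V42.
Am: root A is the tonic; minor triad there is i.

VI6 - iiø7 - V42 - i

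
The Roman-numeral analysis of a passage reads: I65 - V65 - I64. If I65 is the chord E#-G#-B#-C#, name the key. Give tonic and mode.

C# major

The anchor chord is a major seventh chord on C#, labeled I65.
If C# is scale degree 1 and the mode makes that degree carry a major seventh chord, the tonic is C# and the mode is major.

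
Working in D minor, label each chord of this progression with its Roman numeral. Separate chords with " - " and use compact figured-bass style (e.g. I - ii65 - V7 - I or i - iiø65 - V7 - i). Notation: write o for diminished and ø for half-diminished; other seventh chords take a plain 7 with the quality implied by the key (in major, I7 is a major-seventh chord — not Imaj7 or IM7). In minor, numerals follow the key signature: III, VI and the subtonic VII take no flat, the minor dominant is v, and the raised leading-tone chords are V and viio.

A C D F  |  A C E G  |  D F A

A-C-D-F: minor seventh chord on D = scale degree 1 → i43.
A-C-E-G: root A is the dominant; minor seventh chord there is v7.
D-F-A has root D, degree 1 in D minor, so i.

i43 - v7 - i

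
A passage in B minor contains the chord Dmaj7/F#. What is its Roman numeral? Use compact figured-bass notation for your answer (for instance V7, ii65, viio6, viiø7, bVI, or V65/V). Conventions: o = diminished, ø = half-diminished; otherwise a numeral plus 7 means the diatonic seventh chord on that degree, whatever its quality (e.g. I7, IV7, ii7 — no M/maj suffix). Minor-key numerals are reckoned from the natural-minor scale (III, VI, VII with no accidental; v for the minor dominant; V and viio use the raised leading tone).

Stacked in thirds the chord is D-F#-A-C#: a major seventh chord on D.
In B minor, D is the mediant; the diatonic major seventh chord there is III7.
With F# in the bass the chord is in first inversion, so the figured bass is 65.

III65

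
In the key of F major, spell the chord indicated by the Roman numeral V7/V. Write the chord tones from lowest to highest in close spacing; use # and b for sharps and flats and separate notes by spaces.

G B D F

The slash means an applied dominant: we want the dominant of V. In F major, V is C major, and its dominant is built on G.
Building a dominant seventh chord on G gives G-B-D-F.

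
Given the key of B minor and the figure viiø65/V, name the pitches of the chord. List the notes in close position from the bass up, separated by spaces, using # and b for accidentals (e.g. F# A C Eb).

The slash marks an applied leading-tone chord: viio of V. In B minor, V is F#, so the leading tone to it is E#, a half step below.
Building a half-diminished seventh chord on E# gives E#-G#-B-D#.
With the 65 figure the chord is in first inversion; from the bass G# upward in close position it reads G#-B-D#-E#.

G# B D# E#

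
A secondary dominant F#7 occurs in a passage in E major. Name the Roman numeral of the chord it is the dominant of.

V

The chord is a dominant seventh chord on F#.
A dominant resolves down a perfect fifth: F# → B. In E major, B is scale degree 5, i.e. V.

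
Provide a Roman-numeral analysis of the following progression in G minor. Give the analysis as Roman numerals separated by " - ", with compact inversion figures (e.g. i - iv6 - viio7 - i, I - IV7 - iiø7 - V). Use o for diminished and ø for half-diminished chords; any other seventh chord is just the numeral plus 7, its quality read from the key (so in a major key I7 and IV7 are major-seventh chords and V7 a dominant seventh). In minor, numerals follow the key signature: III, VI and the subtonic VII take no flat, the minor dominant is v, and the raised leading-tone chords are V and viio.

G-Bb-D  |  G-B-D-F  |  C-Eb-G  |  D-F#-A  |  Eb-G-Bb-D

G-Bb-D: minor triad on G = scale degree 1 → i.
G-B-D-F: a dominant seventh chord on G, the applied dominant of iv → V7/iv.
C-Eb-G: minor triad on C = scale degree 4 → iv.
D-F#-A: major triad on D = scale degree 5 → V.
Eb-G-Bb-D: major seventh chord on Eb = scale degree 6 → VI7.

i - V7/iv - iv - V - VI7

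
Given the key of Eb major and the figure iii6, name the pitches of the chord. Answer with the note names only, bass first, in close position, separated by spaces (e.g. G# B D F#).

The numeral's case and figure indicate a minor triad. In Eb major its root, scale degree 3, is G.
That chord is spelled G-Bb-D.
With the 6 figure the chord is in first inversion; from the bass Bb upward in close position it reads Bb-D-G.

Bb D G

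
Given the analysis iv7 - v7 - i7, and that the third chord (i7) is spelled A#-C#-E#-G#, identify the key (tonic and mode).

A# minor

The chord A#m7 is a minor seventh chord rooted on A#; its label is i7.
If A# is scale degree 1 and the mode makes that degree carry a minor seventh chord, the tonic is A# and the mode is minor.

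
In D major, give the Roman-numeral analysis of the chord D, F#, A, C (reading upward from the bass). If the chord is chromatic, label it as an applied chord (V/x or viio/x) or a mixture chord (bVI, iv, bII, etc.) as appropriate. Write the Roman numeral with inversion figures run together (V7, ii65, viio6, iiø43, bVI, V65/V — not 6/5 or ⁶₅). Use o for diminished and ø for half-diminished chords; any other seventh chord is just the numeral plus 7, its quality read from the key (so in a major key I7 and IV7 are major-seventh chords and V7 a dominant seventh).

V7/IV

Stacked in thirds the chord is D-F#-A-C: a dominant seventh chord on D.
D is not a diatonic chord root with this quality in D major, but it lies a perfect fifth above G (IV), so the chord functions as an applied dominant of IV.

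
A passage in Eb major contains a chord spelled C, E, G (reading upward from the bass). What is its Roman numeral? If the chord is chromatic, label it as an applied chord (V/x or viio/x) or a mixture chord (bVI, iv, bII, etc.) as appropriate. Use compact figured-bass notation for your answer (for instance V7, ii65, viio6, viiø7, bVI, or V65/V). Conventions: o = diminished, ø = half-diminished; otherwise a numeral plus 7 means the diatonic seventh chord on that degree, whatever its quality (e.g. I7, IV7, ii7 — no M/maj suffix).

V/ii

The pitches C-E-G form a major triad rooted on C.
C is not a diatonic chord root with this quality in Eb major, but it lies a perfect fifth above F (ii), so the chord functions as an applied dominant of ii.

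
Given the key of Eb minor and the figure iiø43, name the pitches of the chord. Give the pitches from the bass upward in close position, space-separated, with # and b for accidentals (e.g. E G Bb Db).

Cb Eb F Ab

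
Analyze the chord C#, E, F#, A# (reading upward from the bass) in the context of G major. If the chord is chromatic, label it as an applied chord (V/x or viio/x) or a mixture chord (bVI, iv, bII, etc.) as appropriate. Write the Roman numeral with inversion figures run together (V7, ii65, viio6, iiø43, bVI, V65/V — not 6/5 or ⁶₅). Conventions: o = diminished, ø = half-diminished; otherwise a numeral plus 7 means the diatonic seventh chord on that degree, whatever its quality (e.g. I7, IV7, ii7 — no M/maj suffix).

The pitches F#-A#-C#-E form a dominant seventh chord rooted on F#.
F# is not a diatonic chord root with this quality in G major, but it lies a perfect fifth above B (iii), so the chord functions as an applied dominant of iii.
With C# in the bass the chord is in second inversion, so the figured bass is 43.

V43/iii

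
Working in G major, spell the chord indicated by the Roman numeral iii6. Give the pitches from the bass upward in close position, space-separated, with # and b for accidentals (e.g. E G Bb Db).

The numeral's case and figure indicate a minor triad. In G major its root, the third degree, is B.
Stacking thirds from B gives B-D-F#.
With the 6 figure the chord is in first inversion; from the bass D upward in close position it reads D-F#-B.

D F# B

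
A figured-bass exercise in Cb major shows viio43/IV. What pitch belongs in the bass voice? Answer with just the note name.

Bbb

The applied chord viio43/IV is rooted on Eb: Eb-Gb-Bbb-Dbb.
The figure 43 means second inversion — the fifth is in the bass.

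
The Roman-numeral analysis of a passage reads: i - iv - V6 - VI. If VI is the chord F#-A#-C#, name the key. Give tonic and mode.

A# minor

The anchor chord is a major triad on F#, labeled VI.
If F# is scale degree 6 and the mode makes that degree carry a major triad, the tonic is A# and the mode is minor.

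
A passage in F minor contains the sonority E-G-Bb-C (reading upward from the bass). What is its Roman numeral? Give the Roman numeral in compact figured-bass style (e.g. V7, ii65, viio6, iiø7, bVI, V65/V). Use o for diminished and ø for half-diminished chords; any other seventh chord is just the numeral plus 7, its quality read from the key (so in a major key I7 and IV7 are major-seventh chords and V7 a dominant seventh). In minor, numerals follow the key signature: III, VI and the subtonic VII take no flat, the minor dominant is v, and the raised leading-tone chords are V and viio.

V65

The pitches C-E-G-Bb form a dominant seventh chord rooted on C.
C is scale degree 5 in F minor, and a dominant seventh chord on that degree is written V7.
With E in the bass the chord is in first inversion, so the figured bass is 65.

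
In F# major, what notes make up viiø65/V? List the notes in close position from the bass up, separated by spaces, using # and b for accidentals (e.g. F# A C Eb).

D# F# A# B#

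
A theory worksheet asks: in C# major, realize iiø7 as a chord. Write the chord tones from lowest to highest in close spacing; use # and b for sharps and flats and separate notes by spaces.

D# F# A C#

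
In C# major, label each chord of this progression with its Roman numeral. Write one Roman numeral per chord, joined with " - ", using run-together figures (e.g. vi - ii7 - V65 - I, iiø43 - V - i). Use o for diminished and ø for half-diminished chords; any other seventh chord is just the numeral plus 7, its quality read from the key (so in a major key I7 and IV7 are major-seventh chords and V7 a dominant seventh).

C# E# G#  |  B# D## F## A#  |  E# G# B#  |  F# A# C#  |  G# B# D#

I - V7/iii - iii - IV - V

C#-E#-G#: root C# is the tonic; major triad there is I.
B#-D##-F##-A#: chromatic; B# is V of iii, so V7/iii.
E#-G#-B#: root E# is the mediant; minor triad there is iii.
F#-A#-C#: major triad on F# = scale degree 4 → IV.
G#-B#-D#: major triad on G# = scale degree 5 → V.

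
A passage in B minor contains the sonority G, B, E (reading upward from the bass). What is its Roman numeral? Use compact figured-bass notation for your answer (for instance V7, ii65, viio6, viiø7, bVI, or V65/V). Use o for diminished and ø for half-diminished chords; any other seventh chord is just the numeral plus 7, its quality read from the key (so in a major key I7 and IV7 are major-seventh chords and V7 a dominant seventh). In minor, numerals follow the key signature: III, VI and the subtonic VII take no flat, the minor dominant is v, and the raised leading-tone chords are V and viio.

iv6

The pitches E-G-B form a minor triad rooted on E.
E is scale degree 4 in B minor, and a minor triad on that degree is written iv.
With G in the bass the chord is in first inversion, so the figured bass is 6.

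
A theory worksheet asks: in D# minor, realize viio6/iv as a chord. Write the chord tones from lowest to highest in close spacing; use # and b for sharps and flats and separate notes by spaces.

The slash marks an applied leading-tone chord: viio of iv. In D# minor, iv is G#, so the leading tone to it is F##, a half step below.
Building a diminished triad on F## gives F##-A#-C#.
With the 6 figure the chord is in first inversion; from the bass A# upward in close position it reads A#-C#-F##.

A# C# F##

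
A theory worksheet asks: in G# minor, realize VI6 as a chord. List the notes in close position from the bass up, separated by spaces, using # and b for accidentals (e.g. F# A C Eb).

In G# minor, the sixth degree is E, and the diatonic chord built there is a major triad.
That chord is spelled E-G#-B.
The figured bass 6 indicates first inversion, placing the third (G#) in the bass: G#-B-E.

G# B E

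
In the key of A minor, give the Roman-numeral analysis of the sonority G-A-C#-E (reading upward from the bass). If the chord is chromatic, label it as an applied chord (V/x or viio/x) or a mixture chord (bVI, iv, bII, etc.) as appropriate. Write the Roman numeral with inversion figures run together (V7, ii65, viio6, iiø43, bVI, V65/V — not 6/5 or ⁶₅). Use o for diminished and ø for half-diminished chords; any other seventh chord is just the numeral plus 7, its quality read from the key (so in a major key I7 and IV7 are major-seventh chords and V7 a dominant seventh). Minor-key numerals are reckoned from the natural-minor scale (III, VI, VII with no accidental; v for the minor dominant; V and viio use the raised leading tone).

V42/iv

The pitches A-C#-E-G form a dominant seventh chord rooted on A.
A is not a diatonic chord root with this quality in A minor, but it lies a perfect fifth above D (iv), so the chord functions as an applied dominant of iv.
With G in the bass the chord is in third inversion, so the figured bass is 42.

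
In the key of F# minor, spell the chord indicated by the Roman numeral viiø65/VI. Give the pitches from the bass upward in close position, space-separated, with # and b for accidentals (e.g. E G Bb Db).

E G B C#

The slash marks an applied leading-tone chord: viio of VI. In F# minor, VI is D, so the leading tone to it is C#, a half step below.
Building a half-diminished seventh chord on C# gives C#-E-G-B.
The figured bass 65 indicates first inversion, placing the third (E) in the bass: E-G-B-C#.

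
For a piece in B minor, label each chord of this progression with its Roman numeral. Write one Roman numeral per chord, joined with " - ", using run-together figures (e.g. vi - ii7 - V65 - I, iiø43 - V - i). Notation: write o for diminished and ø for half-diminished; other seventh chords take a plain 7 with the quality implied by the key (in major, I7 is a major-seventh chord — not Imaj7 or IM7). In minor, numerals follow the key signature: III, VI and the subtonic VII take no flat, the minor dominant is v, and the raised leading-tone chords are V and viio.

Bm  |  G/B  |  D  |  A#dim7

Bm: minor triad on B = scale degree 1 → i.
G/B has root G, degree 6 in B minor, so VI6.
D: root D is the mediant; major triad there is III.
A#dim7 has root A#, degree 7 in B minor, so viio7.

i - VI6 - III - viio7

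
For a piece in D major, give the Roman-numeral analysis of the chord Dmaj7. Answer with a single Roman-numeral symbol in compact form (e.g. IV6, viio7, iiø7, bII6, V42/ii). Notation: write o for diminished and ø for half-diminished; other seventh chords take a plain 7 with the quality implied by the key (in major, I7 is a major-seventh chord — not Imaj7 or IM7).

Stacked in thirds the chord is D-F#-A-C#: a major seventh chord on D.
In D major, D is the tonic; the diatonic major seventh chord there is I7.

I7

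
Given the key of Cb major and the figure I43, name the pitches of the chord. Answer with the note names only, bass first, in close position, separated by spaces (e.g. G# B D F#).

In Cb major, the first degree is Cb, and the diatonic chord built there is a major seventh chord.
That chord is spelled Cb-Eb-Gb-Bb.
With the 43 figure the chord is in second inversion; from the bass Gb upward in close position it reads Gb-Bb-Cb-Eb.

Gb Bb Cb Eb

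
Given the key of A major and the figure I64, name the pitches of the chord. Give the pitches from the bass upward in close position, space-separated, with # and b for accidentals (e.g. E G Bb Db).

In A major, the first degree is A, and the diatonic chord built there is a major triad.
Stacking thirds from A gives A-C#-E.
The figured bass 64 indicates second inversion, placing the fifth (E) in the bass: E-A-C#.

E A C#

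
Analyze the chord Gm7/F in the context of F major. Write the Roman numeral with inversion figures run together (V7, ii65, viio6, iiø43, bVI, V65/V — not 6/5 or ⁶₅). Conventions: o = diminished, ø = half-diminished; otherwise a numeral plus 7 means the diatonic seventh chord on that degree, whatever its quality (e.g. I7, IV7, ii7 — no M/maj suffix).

ii42

Stacked in thirds the chord is G-Bb-D-F: a minor seventh chord on G.
G is scale degree 2 in F major, and a minor seventh chord on that degree is written ii7.
With F in the bass the chord is in third inversion, so the figured bass is 42.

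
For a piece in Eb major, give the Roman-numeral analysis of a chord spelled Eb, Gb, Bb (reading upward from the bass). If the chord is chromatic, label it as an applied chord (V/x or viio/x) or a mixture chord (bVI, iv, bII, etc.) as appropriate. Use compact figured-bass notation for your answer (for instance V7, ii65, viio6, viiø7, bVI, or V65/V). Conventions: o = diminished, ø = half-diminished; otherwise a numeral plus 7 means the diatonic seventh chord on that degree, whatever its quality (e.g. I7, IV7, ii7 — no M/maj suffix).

The pitches Eb-Gb-Bb form a minor triad rooted on Eb.
Eb is the first degree of Eb major. This is the minor tonic, borrowed from the parallel minor.

i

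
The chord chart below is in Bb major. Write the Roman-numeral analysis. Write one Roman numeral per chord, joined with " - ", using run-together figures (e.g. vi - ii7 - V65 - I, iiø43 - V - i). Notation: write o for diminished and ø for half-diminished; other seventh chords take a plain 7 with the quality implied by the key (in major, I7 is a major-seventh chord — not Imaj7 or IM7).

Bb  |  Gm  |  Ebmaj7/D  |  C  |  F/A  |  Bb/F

I - vi - IV42 - V/V - V6 - I64

Bb has root Bb, degree 1 in Bb major, so I.
Gm has root G, degree 6 in Bb major, so vi.
Ebmaj7/D: major seventh chord on Eb = scale degree 4 → IV42.
C: a major triad on C, the applied dominant of V → V/V.
F/A: root F is the dominant; major triad there is V6.
Bb/F has root Bb, degree 1 in Bb major, so I64.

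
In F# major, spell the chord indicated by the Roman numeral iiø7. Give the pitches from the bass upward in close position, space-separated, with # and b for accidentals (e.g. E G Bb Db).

G# B D F#

Scale degree 2 in F# major is G#; here the chord built on it is altered to a half-diminished seventh chord. iiø7 is the half-diminished supertonic seventh, borrowed from the parallel minor.
So the chord is G#-B-D-F#, a half-diminished seventh chord.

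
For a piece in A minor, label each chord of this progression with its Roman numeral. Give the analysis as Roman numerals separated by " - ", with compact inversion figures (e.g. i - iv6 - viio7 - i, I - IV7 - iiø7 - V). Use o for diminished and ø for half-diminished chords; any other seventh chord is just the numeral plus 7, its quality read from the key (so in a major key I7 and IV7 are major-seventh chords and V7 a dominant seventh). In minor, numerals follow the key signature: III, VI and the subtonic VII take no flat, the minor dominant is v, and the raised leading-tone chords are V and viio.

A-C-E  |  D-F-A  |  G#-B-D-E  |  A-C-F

A-C-E: minor triad on A = scale degree 1 → i.
D-F-A: root D is the subdominant; minor triad there is iv.
G#-B-D-E: dominant seventh chord on E = scale degree 5 → V65.
A-C-F: root F is the submediant; major triad there is VI6.

i - iv - V65 - VI6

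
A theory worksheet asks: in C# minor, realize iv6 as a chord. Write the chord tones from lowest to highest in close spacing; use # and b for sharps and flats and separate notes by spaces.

A C# F#

In C# minor, scale degree 4 is F#, and the diatonic chord built there is a minor triad.
Stacking thirds from F# gives F#-A-C#.
The figured bass 6 indicates first inversion, placing the third (A) in the bass: A-C#-F#.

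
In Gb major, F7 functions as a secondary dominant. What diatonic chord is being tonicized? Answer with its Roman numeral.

iii

The chord is a dominant seventh chord on F.
A dominant resolves down a perfect fifth: F → Bb. In Gb major, Bb is scale degree 3, i.e. iii.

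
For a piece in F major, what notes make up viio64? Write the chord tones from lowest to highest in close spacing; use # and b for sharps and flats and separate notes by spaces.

Bb E G

In F major, scale degree 7 is E, and the diatonic chord built there is a diminished triad.
That chord is spelled E-G-Bb.
The figured bass 64 indicates second inversion, placing the fifth (Bb) in the bass: Bb-E-G.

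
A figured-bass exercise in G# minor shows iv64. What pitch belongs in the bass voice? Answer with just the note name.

iv in G# minor has root C#; the chord is C#-E-G#.
The figure 64 means second inversion — the fifth is in the bass.

G#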